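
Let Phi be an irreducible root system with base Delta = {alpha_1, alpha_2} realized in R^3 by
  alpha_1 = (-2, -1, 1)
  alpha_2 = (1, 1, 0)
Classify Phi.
Compute the Cartan integers a_ij = 2(alpha_i, alpha_j)/(alpha_j, alpha_j); the resulting 2x2 Cartan matrix is
[[2, -3], [-1, 2]].
The roots have two lengths (squared-length ratio 3:1); the short ones are alpha_{2}. The associated Dynkin diagram is two nodes joined by a triple edge (G_2), so the type is G_2.

type G_2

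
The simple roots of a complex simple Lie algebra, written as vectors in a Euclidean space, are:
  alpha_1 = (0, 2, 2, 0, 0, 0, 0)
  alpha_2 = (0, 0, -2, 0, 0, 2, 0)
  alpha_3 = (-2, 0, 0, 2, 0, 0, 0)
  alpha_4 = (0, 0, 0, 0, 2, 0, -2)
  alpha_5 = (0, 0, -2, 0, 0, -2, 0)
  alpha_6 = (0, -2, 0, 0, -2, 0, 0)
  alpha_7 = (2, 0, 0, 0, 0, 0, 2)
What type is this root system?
Compute the Cartan integers a_ij = 2(alpha_i, alpha_j)/(alpha_j, alpha_j); the resulting 7x7 Cartan matrix is
[[2, -1, 0, 0, -1, -1, 0], [-1, 2, 0, 0, 0, 0, 0], [0, 0, 2, 0, 0, 0, -1], [0, 0, 0, 2, 0, -1, -1], [-1, 0, 0, 0, 2, 0, 0], [-1, 0, 0, -1, 0, 2, 0], [0, 0, -1, -1, 0, 0, 2]].
All simple roots have the same length, so the diagram is simply laced. The associated Dynkin diagram is a chain of 5 nodes with a fork of two nodes at one end (D_7), so the type is D_7 (the algebra so(14)).

type D_7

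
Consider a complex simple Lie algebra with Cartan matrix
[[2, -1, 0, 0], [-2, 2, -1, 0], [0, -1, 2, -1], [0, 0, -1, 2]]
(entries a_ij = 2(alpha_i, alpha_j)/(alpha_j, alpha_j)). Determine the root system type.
The matrix has rank 4 with 2's on the diagonal. Reading the off-diagonal entries as Dynkin edges (a single edge where a_ij = a_ji = -1; a double or triple edge where a_ij * a_ji = 2 or 3), the diagram is a chain of 4 nodes with a double edge at one end; the terminal node there is the unique short simple root (B_4). One simple-root ordering that puts it in standard form is (alpha_4, alpha_3, alpha_2, alpha_1). So the algebra is type B_4, i.e. so(9).

B4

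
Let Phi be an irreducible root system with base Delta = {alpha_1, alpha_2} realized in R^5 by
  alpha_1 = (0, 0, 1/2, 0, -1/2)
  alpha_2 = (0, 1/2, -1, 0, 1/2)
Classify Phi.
G_2

Compute the Cartan integers a_ij = 2(alpha_i, alpha_j)/(alpha_j, alpha_j); the resulting 2x2 Cartan matrix is
[[2, -1], [-3, 2]].
The roots have two lengths (squared-length ratio 3:1); the short ones are alpha_{1}. The associated Dynkin diagram is two nodes joined by a triple edge (G_2), so the type is G_2.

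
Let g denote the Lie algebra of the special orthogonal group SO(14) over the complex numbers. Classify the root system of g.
This is so(14) with 14 even, which has dimension 14(14-1)/2 = 91 and rank 14/2 = 7. In the classification of classical Lie algebras, the orthogonal algebra so(2n) in an even number of variables has type D_n; here n = 7, so the Dynkin diagram is a chain of 5 nodes with a fork of two nodes at one end (D_7). Hence the type is D_7.

type D_7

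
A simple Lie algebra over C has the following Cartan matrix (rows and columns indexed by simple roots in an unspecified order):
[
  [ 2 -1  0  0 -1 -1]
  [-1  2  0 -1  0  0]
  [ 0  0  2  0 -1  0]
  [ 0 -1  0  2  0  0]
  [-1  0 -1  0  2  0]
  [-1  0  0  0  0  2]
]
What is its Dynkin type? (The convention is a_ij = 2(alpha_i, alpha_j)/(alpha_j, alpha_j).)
type E_6

The matrix has rank 6 with 2's on the diagonal. Reading the off-diagonal entries as Dynkin edges (a single edge where a_ij = a_ji = -1; a double or triple edge where a_ij * a_ji = 2 or 3), the diagram is a chain of 5 nodes with one extra node attached to the third node from one end (E_6). One simple-root ordering that puts it in standard form is (alpha_4, alpha_6, alpha_2, alpha_1, alpha_5, alpha_3). So the algebra is type E_6.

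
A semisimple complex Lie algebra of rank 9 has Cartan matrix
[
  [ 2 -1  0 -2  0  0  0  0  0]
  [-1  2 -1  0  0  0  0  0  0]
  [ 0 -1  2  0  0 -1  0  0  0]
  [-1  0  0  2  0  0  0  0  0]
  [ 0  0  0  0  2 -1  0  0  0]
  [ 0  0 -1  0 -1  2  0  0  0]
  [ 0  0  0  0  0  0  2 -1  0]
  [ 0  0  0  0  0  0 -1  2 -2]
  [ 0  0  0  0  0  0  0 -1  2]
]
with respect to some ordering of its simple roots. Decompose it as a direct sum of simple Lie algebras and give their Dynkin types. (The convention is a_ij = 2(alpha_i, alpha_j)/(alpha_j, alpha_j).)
type B_3 + type B_6

The diagram associated to this matrix has two connected components: the simple roots {alpha_7, alpha_8, alpha_9} form a chain of 3 nodes with a double edge at one end; the terminal node there is the unique short simple root (B_3), and {alpha_1, alpha_2, alpha_3, alpha_4, alpha_5, alpha_6} form a chain of 6 nodes with a double edge at one end; the terminal node there is the unique short simple root (B_6). A semisimple Lie algebra decomposes uniquely as the direct sum of simple ideals, one per connected component of its Dynkin diagram, so g ≅ B_3 ⊕ B_6 (dimension 21 + 78 = 99).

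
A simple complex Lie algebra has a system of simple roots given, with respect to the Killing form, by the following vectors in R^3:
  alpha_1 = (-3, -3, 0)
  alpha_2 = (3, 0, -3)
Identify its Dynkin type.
Compute the Cartan integers a_ij = 2(alpha_i, alpha_j)/(alpha_j, alpha_j); the resulting 2x2 Cartan matrix is
[[2, -1], [-1, 2]].
All simple roots have the same length, so the diagram is simply laced. The associated Dynkin diagram is a chain of 2 nodes with single edges (A_2), so the type is A_2 (the algebra sl(3)).

type A_2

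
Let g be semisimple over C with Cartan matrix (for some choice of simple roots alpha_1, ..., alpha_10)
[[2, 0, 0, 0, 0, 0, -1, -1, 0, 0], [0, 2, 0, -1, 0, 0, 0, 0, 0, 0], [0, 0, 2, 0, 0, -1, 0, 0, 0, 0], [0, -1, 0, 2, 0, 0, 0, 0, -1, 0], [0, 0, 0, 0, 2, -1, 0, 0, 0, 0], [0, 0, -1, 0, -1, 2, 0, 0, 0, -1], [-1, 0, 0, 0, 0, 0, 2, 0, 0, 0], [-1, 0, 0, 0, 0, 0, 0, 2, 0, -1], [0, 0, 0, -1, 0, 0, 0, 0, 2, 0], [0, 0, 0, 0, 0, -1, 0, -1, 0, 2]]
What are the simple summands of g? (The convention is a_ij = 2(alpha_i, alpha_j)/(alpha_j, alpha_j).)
The diagram associated to this matrix has two connected components: the simple roots {alpha_2, alpha_4, alpha_9} form a chain of 3 nodes with single edges (A_3), and {alpha_1, alpha_3, alpha_5, alpha_6, alpha_7, alpha_8, alpha_10} form a chain of 5 nodes with a fork of two nodes at one end (D_7). A semisimple Lie algebra decomposes uniquely as the direct sum of simple ideals, one per connected component of its Dynkin diagram, so g ≅ A_3 ⊕ D_7 (dimension 15 + 91 = 106).

A_3 ⊕ D_7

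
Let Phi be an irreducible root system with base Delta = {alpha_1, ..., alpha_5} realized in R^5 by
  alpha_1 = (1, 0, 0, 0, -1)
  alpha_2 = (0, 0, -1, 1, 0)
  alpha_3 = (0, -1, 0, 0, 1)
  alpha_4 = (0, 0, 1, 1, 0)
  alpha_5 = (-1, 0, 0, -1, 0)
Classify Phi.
type D_5

Compute the Cartan integers a_ij = 2(alpha_i, alpha_j)/(alpha_j, alpha_j); the resulting 5x5 Cartan matrix is
[[2, 0, -1, 0, -1], [0, 2, 0, 0, -1], [-1, 0, 2, 0, 0], [0, 0, 0, 2, -1], [-1, -1, 0, -1, 2]].
All simple roots have the same length, so the diagram is simply laced. The associated Dynkin diagram is a chain of 3 nodes with a fork of two nodes at one end (D_5), so the type is D_5 (the algebra so(10)).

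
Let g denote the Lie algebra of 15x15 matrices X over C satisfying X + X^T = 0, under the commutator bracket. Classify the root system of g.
This is so(15) with 15 odd, which has dimension 15(15-1)/2 = 105 and rank (15-1)/2 = 7. In the classification of classical Lie algebras, the orthogonal algebra so(2n+1) in an odd number of variables has type B_n; here n = 7, so the Dynkin diagram is a chain of 7 nodes with a double edge at one end; the terminal node there is the unique short simple root (B_7). Hence the type is B_7.

B_7 (so(15))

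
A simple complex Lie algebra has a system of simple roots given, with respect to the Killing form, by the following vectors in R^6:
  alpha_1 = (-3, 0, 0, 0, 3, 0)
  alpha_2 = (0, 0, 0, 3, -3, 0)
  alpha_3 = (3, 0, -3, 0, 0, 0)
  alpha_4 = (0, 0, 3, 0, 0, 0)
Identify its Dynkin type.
Compute the Cartan integers a_ij = 2(alpha_i, alpha_j)/(alpha_j, alpha_j); the resulting 4x4 Cartan matrix is
[[2, -1, -1, 0], [-1, 2, 0, 0], [-1, 0, 2, -2], [0, 0, -1, 2]].
The roots have two lengths (squared-length ratio 2:1); the short ones are alpha_{4}. The associated Dynkin diagram is a chain of 4 nodes with a double edge at one end; the terminal node there is the unique short simple root (B_4), so the type is B_4 (the algebra so(9)).

type B_4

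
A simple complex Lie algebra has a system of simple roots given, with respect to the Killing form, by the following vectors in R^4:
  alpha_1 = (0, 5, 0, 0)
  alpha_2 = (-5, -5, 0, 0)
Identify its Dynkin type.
Compute the Cartan integers a_ij = 2(alpha_i, alpha_j)/(alpha_j, alpha_j); the resulting 2x2 Cartan matrix is
[[2, -1], [-2, 2]].
The roots have two lengths (squared-length ratio 2:1); the short ones are alpha_{1}. The associated Dynkin diagram is a chain of 2 nodes with a double edge at one end; the terminal node there is the unique short simple root (B_2), so the type is B_2 (the algebra so(5)).

B_2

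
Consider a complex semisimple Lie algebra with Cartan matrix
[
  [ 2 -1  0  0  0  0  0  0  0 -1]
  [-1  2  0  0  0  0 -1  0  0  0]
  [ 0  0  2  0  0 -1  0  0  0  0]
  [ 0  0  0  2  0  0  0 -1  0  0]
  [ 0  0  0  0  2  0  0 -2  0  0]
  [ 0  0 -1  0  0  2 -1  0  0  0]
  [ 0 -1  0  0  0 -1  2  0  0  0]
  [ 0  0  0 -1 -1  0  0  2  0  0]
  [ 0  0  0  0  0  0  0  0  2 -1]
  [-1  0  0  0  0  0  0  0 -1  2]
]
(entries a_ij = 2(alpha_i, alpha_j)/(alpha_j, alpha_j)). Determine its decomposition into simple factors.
The diagram associated to this matrix has two connected components: the simple roots {alpha_1, alpha_2, alpha_3, alpha_6, alpha_7, alpha_9, alpha_10} form a chain of 7 nodes with single edges (A_7), and {alpha_4, alpha_5, alpha_8} form a chain of 3 nodes with a double edge at one end; the terminal node there is the unique long simple root (C_3). A semisimple Lie algebra decomposes uniquely as the direct sum of simple ideals, one per connected component of its Dynkin diagram, so g ≅ A_7 ⊕ C_3 (dimension 63 + 21 = 84).

A7 ⊕ C3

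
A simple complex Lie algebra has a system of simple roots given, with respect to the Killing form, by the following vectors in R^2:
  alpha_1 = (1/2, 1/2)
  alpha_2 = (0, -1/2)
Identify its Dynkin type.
B_2 (so(5))

Compute the Cartan integers a_ij = 2(alpha_i, alpha_j)/(alpha_j, alpha_j); the resulting 2x2 Cartan matrix is
[[2, -2], [-1, 2]].
The roots have two lengths (squared-length ratio 2:1); the short ones are alpha_{2}. The associated Dynkin diagram is a chain of 2 nodes with a double edge at one end; the terminal node there is the unique short simple root (B_2), so the type is B_2 (the algebra so(5)).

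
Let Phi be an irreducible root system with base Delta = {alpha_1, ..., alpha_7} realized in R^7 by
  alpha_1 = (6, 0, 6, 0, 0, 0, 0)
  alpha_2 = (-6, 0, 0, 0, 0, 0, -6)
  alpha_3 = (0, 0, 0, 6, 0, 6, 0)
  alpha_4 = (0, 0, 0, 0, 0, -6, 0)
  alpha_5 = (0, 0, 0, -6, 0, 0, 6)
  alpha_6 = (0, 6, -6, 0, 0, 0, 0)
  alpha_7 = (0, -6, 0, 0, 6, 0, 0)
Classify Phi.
B_7 (so(15))

Compute the Cartan integers a_ij = 2(alpha_i, alpha_j)/(alpha_j, alpha_j); the resulting 7x7 Cartan matrix is
[[2, -1, 0, 0, 0, -1, 0], [-1, 2, 0, 0, -1, 0, 0], [0, 0, 2, -2, -1, 0, 0], [0, 0, -1, 2, 0, 0, 0], [0, -1, -1, 0, 2, 0, 0], [-1, 0, 0, 0, 0, 2, -1], [0, 0, 0, 0, 0, -1, 2]].
The roots have two lengths (squared-length ratio 2:1); the short ones are alpha_{4}. The associated Dynkin diagram is a chain of 7 nodes with a double edge at one end; the terminal node there is the unique short simple root (B_7), so the type is B_7 (the algebra so(15)).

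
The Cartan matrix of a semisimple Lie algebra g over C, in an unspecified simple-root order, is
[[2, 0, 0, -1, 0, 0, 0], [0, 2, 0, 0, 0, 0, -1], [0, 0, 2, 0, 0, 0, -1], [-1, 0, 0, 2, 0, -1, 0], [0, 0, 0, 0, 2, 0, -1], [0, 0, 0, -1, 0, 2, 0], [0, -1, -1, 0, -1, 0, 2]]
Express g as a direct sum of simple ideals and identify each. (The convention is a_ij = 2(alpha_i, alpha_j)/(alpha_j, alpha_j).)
A_3 + D_4

The diagram associated to this matrix has two connected components: the simple roots {alpha_1, alpha_4, alpha_6} form a chain of 3 nodes with single edges (A_3), and {alpha_2, alpha_3, alpha_5, alpha_7} form a chain of 2 nodes with a fork of two nodes at one end (D_4). A semisimple Lie algebra decomposes uniquely as the direct sum of simple ideals, one per connected component of its Dynkin diagram, so g ≅ A_3 ⊕ D_4 (dimension 15 + 28 = 43).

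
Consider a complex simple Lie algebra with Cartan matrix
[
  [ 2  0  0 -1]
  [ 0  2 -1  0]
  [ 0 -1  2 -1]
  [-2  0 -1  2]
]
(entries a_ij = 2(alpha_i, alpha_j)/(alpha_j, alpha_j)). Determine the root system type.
B4

The matrix has rank 4 with 2's on the diagonal. Reading the off-diagonal entries as Dynkin edges (a single edge where a_ij = a_ji = -1; a double or triple edge where a_ij * a_ji = 2 or 3), the diagram is a chain of 4 nodes with a double edge at one end; the terminal node there is the unique short simple root (B_4). One simple-root ordering that puts it in standard form is (alpha_2, alpha_3, alpha_4, alpha_1). So the algebra is type B_4, i.e. so(9).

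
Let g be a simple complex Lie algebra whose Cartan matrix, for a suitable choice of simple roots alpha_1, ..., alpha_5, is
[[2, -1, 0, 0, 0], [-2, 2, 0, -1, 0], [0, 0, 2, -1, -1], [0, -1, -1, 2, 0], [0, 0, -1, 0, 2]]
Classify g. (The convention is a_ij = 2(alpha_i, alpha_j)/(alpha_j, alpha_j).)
The matrix has rank 5 with 2's on the diagonal. Reading the off-diagonal entries as Dynkin edges (a single edge where a_ij = a_ji = -1; a double or triple edge where a_ij * a_ji = 2 or 3), the diagram is a chain of 5 nodes with a double edge at one end; the terminal node there is the unique short simple root (B_5). One simple-root ordering that puts it in standard form is (alpha_5, alpha_3, alpha_4, alpha_2, alpha_1). So the algebra is type B_5, i.e. so(11).

B5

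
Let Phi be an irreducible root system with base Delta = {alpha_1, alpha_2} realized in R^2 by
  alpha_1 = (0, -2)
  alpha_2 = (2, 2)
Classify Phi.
Compute the Cartan integers a_ij = 2(alpha_i, alpha_j)/(alpha_j, alpha_j); the resulting 2x2 Cartan matrix is
[[2, -1], [-2, 2]].
The roots have two lengths (squared-length ratio 2:1); the short ones are alpha_{1}. The associated Dynkin diagram is a chain of 2 nodes with a double edge at one end; the terminal node there is the unique short simple root (B_2), so the type is B_2 (the algebra so(5)).

B_2 (so(5))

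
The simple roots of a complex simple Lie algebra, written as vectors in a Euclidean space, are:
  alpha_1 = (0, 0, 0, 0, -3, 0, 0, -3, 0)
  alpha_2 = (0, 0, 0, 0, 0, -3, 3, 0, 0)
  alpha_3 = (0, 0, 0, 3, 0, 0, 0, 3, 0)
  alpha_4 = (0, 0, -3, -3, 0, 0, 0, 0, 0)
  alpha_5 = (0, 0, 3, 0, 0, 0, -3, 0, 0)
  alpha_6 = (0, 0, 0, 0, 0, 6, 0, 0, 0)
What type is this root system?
C6

Compute the Cartan integers a_ij = 2(alpha_i, alpha_j)/(alpha_j, alpha_j); the resulting 6x6 Cartan matrix is
[[2, 0, -1, 0, 0, 0], [0, 2, 0, 0, -1, -1], [-1, 0, 2, -1, 0, 0], [0, 0, -1, 2, -1, 0], [0, -1, 0, -1, 2, 0], [0, -2, 0, 0, 0, 2]].
The roots have two lengths (squared-length ratio 2:1); the short ones are alpha_{1,2,3,4,5}. The associated Dynkin diagram is a chain of 6 nodes with a double edge at one end; the terminal node there is the unique long simple root (C_6), so the type is C_6 (the algebra sp(12)).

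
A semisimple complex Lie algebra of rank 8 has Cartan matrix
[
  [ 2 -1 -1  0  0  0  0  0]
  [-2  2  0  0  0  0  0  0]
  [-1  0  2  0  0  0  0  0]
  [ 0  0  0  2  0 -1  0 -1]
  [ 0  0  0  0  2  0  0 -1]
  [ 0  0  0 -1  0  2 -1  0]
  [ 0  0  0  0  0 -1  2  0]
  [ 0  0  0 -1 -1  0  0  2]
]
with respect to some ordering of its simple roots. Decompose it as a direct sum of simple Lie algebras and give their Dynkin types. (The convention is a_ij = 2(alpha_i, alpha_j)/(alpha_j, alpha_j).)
type A_5 ⊕ type C_3

The diagram associated to this matrix has two connected components: the simple roots {alpha_4, alpha_5, alpha_6, alpha_7, alpha_8} form a chain of 5 nodes with single edges (A_5), and {alpha_1, alpha_2, alpha_3} form a chain of 3 nodes with a double edge at one end; the terminal node there is the unique long simple root (C_3). A semisimple Lie algebra decomposes uniquely as the direct sum of simple ideals, one per connected component of its Dynkin diagram, so g ≅ A_5 ⊕ C_3 (dimension 35 + 21 = 56).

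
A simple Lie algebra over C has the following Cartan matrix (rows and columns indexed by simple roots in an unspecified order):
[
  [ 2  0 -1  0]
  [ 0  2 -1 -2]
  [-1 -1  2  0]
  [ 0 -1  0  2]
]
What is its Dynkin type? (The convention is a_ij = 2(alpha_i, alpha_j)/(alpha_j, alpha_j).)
The matrix has rank 4 with 2's on the diagonal. Reading the off-diagonal entries as Dynkin edges (a single edge where a_ij = a_ji = -1; a double or triple edge where a_ij * a_ji = 2 or 3), the diagram is a chain of 4 nodes with a double edge at one end; the terminal node there is the unique short simple root (B_4). One simple-root ordering that puts it in standard form is (alpha_1, alpha_3, alpha_2, alpha_4). So the algebra is type B_4, i.e. so(9).

B_4 (so(9))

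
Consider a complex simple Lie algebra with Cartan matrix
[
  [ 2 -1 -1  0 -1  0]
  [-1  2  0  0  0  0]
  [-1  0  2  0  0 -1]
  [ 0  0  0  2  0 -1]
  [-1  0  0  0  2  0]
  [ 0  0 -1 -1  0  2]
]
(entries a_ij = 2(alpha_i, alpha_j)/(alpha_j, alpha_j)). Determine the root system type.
The matrix has rank 6 with 2's on the diagonal. Reading the off-diagonal entries as Dynkin edges (a single edge where a_ij = a_ji = -1; a double or triple edge where a_ij * a_ji = 2 or 3), the diagram is a chain of 4 nodes with a fork of two nodes at one end (D_6). One simple-root ordering that puts it in standard form is (alpha_4, alpha_6, alpha_3, alpha_1, alpha_5, alpha_2). So the algebra is type D_6, i.e. so(12).

D6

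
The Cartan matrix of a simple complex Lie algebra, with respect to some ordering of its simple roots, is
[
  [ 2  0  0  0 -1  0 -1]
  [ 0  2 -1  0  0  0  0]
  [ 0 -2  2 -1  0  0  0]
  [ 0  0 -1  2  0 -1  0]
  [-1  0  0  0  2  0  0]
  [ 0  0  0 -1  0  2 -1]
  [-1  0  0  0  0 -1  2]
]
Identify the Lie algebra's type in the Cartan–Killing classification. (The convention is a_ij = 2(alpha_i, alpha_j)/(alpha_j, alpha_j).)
type B_7

The matrix has rank 7 with 2's on the diagonal. Reading the off-diagonal entries as Dynkin edges (a single edge where a_ij = a_ji = -1; a double or triple edge where a_ij * a_ji = 2 or 3), the diagram is a chain of 7 nodes with a double edge at one end; the terminal node there is the unique short simple root (B_7). One simple-root ordering that puts it in standard form is (alpha_5, alpha_1, alpha_7, alpha_6, alpha_4, alpha_3, alpha_2). So the algebra is type B_7, i.e. so(15).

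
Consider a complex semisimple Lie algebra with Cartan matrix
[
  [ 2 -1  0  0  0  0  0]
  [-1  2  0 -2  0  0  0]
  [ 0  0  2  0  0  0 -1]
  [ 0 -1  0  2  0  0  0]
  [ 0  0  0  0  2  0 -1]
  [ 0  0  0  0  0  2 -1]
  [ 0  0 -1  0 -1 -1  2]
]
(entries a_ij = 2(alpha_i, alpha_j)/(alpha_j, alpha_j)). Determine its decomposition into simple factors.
The diagram associated to this matrix has two connected components: the simple roots {alpha_1, alpha_2, alpha_4} form a chain of 3 nodes with a double edge at one end; the terminal node there is the unique short simple root (B_3), and {alpha_3, alpha_5, alpha_6, alpha_7} form a chain of 2 nodes with a fork of two nodes at one end (D_4). A semisimple Lie algebra decomposes uniquely as the direct sum of simple ideals, one per connected component of its Dynkin diagram, so g ≅ B_3 ⊕ D_4 (dimension 21 + 28 = 49).

B_3 + D_4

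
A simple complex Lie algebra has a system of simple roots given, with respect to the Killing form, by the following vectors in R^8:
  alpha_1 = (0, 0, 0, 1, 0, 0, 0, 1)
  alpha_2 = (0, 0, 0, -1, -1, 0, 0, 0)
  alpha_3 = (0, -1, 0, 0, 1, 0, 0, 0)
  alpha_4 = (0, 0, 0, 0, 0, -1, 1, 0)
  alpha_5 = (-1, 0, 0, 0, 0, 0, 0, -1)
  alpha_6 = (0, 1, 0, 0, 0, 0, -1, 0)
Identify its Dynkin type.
A_6 (sl(7))

Compute the Cartan integers a_ij = 2(alpha_i, alpha_j)/(alpha_j, alpha_j); the resulting 6x6 Cartan matrix is
[[2, -1, 0, 0, -1, 0], [-1, 2, -1, 0, 0, 0], [0, -1, 2, 0, 0, -1], [0, 0, 0, 2, 0, -1], [-1, 0, 0, 0, 2, 0], [0, 0, -1, -1, 0, 2]].
All simple roots have the same length, so the diagram is simply laced. The associated Dynkin diagram is a chain of 6 nodes with single edges (A_6), so the type is A_6 (the algebra sl(7)).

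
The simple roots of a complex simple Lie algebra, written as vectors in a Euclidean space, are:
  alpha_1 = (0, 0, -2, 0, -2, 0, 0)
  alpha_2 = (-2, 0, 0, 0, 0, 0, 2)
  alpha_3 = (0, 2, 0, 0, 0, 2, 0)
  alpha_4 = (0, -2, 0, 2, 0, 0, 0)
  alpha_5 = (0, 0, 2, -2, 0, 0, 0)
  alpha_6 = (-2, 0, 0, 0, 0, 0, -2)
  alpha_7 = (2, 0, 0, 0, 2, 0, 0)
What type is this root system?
D_7

Compute the Cartan integers a_ij = 2(alpha_i, alpha_j)/(alpha_j, alpha_j); the resulting 7x7 Cartan matrix is
[[2, 0, 0, 0, -1, 0, -1], [0, 2, 0, 0, 0, 0, -1], [0, 0, 2, -1, 0, 0, 0], [0, 0, -1, 2, -1, 0, 0], [-1, 0, 0, -1, 2, 0, 0], [0, 0, 0, 0, 0, 2, -1], [-1, -1, 0, 0, 0, -1, 2]].
All simple roots have the same length, so the diagram is simply laced. The associated Dynkin diagram is a chain of 5 nodes with a fork of two nodes at one end (D_7), so the type is D_7 (the algebra so(14)).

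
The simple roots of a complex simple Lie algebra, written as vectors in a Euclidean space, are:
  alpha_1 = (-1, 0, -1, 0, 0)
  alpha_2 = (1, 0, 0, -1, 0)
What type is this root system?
Compute the Cartan integers a_ij = 2(alpha_i, alpha_j)/(alpha_j, alpha_j); the resulting 2x2 Cartan matrix is
[[2, -1], [-1, 2]].
All simple roots have the same length, so the diagram is simply laced. The associated Dynkin diagram is a chain of 2 nodes with single edges (A_2), so the type is A_2 (the algebra sl(3)).

type A_2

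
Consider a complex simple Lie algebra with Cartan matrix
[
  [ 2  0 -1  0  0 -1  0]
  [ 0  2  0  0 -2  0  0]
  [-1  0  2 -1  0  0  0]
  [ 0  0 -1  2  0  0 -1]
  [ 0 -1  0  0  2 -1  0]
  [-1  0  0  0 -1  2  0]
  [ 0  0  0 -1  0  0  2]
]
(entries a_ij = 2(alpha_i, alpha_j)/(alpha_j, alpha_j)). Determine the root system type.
The matrix has rank 7 with 2's on the diagonal. Reading the off-diagonal entries as Dynkin edges (a single edge where a_ij = a_ji = -1; a double or triple edge where a_ij * a_ji = 2 or 3), the diagram is a chain of 7 nodes with a double edge at one end; the terminal node there is the unique long simple root (C_7). One simple-root ordering that puts it in standard form is (alpha_7, alpha_4, alpha_3, alpha_1, alpha_6, alpha_5, alpha_2). So the algebra is type C_7, i.e. sp(14).

type C_7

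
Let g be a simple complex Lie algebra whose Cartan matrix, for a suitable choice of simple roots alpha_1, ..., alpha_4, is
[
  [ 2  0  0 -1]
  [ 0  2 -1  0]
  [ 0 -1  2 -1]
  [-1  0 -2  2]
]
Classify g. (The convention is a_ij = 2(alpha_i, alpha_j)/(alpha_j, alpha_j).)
The matrix has rank 4 with 2's on the diagonal. Reading the off-diagonal entries as Dynkin edges (a single edge where a_ij = a_ji = -1; a double or triple edge where a_ij * a_ji = 2 or 3), the diagram is a chain of 4 nodes with a double edge between the middle two (F_4). One simple-root ordering that puts it in standard form is (alpha_1, alpha_4, alpha_3, alpha_2). So the algebra is type F_4.

type F_4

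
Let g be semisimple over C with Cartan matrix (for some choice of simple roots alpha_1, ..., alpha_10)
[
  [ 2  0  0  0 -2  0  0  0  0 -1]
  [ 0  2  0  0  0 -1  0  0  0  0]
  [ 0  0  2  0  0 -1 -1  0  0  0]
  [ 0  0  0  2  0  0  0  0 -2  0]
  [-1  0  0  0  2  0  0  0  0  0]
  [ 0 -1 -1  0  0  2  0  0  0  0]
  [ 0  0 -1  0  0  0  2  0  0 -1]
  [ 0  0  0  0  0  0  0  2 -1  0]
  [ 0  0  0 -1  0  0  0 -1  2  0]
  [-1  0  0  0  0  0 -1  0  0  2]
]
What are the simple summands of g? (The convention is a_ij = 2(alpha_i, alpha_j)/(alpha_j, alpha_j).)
B7 + C3

The diagram associated to this matrix has two connected components: the simple roots {alpha_1, alpha_2, alpha_3, alpha_5, alpha_6, alpha_7, alpha_10} form a chain of 7 nodes with a double edge at one end; the terminal node there is the unique short simple root (B_7), and {alpha_4, alpha_8, alpha_9} form a chain of 3 nodes with a double edge at one end; the terminal node there is the unique long simple root (C_3). A semisimple Lie algebra decomposes uniquely as the direct sum of simple ideals, one per connected component of its Dynkin diagram, so g ≅ B_7 ⊕ C_3 (dimension 105 + 21 = 126).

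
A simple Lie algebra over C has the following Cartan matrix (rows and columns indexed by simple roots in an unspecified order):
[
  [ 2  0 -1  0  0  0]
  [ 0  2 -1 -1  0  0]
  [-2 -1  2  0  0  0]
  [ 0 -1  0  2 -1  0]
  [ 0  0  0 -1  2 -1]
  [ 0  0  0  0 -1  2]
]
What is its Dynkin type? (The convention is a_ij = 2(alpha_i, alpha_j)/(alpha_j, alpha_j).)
B_6 (so(13))

The matrix has rank 6 with 2's on the diagonal. Reading the off-diagonal entries as Dynkin edges (a single edge where a_ij = a_ji = -1; a double or triple edge where a_ij * a_ji = 2 or 3), the diagram is a chain of 6 nodes with a double edge at one end; the terminal node there is the unique short simple root (B_6). One simple-root ordering that puts it in standard form is (alpha_6, alpha_5, alpha_4, alpha_2, alpha_3, alpha_1). So the algebra is type B_6, i.e. so(13).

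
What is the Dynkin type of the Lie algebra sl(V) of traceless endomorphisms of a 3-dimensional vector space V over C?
A_2 (sl(3))

This is sl(3), which has dimension 3^2 - 1 = 8 and rank 3 - 1 = 2 (a Cartan subalgebra is the diagonal traceless matrices). In the classification of classical Lie algebras, the special linear algebra sl(n+1) has type A_n; here n = 2, so the Dynkin diagram is a chain of 2 nodes with single edges (A_2). Hence the type is A_2.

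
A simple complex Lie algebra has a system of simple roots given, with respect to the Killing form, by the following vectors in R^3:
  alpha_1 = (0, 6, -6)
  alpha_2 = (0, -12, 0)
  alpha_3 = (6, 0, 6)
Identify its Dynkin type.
C3

Compute the Cartan integers a_ij = 2(alpha_i, alpha_j)/(alpha_j, alpha_j); the resulting 3x3 Cartan matrix is
[[2, -1, -1], [-2, 2, 0], [-1, 0, 2]].
The roots have two lengths (squared-length ratio 2:1); the short ones are alpha_{1,3}. The associated Dynkin diagram is a chain of 3 nodes with a double edge at one end; the terminal node there is the unique long simple root (C_3), so the type is C_3 (the algebra sp(6)).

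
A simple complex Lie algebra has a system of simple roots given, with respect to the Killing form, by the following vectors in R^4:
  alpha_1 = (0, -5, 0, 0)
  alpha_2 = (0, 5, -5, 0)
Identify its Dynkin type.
Compute the Cartan integers a_ij = 2(alpha_i, alpha_j)/(alpha_j, alpha_j); the resulting 2x2 Cartan matrix is
[[2, -1], [-2, 2]].
The roots have two lengths (squared-length ratio 2:1); the short ones are alpha_{1}. The associated Dynkin diagram is a chain of 2 nodes with a double edge at one end; the terminal node there is the unique short simple root (B_2), so the type is B_2 (the algebra so(5)).

B_2 (so(5))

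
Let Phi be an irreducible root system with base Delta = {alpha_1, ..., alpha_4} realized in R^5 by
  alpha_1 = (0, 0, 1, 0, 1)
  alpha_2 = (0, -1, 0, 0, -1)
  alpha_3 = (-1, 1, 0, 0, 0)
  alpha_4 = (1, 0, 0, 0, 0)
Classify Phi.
Compute the Cartan integers a_ij = 2(alpha_i, alpha_j)/(alpha_j, alpha_j); the resulting 4x4 Cartan matrix is
[[2, -1, 0, 0], [-1, 2, -1, 0], [0, -1, 2, -2], [0, 0, -1, 2]].
The roots have two lengths (squared-length ratio 2:1); the short ones are alpha_{4}. The associated Dynkin diagram is a chain of 4 nodes with a double edge at one end; the terminal node there is the unique short simple root (B_4), so the type is B_4 (the algebra so(9)).

B_4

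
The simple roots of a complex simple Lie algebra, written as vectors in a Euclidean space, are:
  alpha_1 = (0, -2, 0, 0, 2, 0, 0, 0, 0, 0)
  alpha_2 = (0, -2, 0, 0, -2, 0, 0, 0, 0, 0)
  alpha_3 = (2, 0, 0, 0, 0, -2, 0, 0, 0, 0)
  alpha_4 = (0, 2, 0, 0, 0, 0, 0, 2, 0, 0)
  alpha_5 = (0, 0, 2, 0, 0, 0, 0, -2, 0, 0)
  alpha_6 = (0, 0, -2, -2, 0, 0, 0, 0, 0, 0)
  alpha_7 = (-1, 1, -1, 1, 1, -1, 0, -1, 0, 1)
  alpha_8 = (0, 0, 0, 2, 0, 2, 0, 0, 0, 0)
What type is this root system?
Compute the Cartan integers a_ij = 2(alpha_i, alpha_j)/(alpha_j, alpha_j); the resulting 8x8 Cartan matrix is
[[2, 0, 0, -1, 0, 0, 0, 0], [0, 2, 0, -1, 0, 0, -1, 0], [0, 0, 2, 0, 0, 0, 0, -1], [-1, -1, 0, 2, -1, 0, 0, 0], [0, 0, 0, -1, 2, -1, 0, 0], [0, 0, 0, 0, -1, 2, 0, -1], [0, -1, 0, 0, 0, 0, 2, 0], [0, 0, -1, 0, 0, -1, 0, 2]].
All simple roots have the same length, so the diagram is simply laced. The associated Dynkin diagram is a chain of 7 nodes with one extra node attached to the third node from one end (E_8), so the type is E_8.

E_8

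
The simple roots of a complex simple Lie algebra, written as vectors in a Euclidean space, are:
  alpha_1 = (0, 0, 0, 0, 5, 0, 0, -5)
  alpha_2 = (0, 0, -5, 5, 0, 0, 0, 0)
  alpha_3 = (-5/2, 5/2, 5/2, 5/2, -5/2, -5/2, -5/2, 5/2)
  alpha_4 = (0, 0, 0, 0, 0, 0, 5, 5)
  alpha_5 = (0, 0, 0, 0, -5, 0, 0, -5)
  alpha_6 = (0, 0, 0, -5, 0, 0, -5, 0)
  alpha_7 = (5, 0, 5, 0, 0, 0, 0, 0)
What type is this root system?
type E_7

Compute the Cartan integers a_ij = 2(alpha_i, alpha_j)/(alpha_j, alpha_j); the resulting 7x7 Cartan matrix is
[[2, 0, -1, -1, 0, 0, 0], [0, 2, 0, 0, 0, -1, -1], [-1, 0, 2, 0, 0, 0, 0], [-1, 0, 0, 2, -1, -1, 0], [0, 0, 0, -1, 2, 0, 0], [0, -1, 0, -1, 0, 2, 0], [0, -1, 0, 0, 0, 0, 2]].
All simple roots have the same length, so the diagram is simply laced. The associated Dynkin diagram is a chain of 6 nodes with one extra node attached to the third node from one end (E_7), so the type is E_7.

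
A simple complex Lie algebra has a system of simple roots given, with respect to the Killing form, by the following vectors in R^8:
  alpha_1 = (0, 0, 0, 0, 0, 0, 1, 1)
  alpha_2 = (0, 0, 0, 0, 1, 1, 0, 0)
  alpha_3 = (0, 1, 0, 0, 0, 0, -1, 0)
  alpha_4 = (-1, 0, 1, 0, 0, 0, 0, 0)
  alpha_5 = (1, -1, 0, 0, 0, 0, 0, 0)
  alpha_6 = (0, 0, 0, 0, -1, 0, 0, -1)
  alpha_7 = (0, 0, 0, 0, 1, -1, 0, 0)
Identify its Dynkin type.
D7

Compute the Cartan integers a_ij = 2(alpha_i, alpha_j)/(alpha_j, alpha_j); the resulting 7x7 Cartan matrix is
[[2, 0, -1, 0, 0, -1, 0], [0, 2, 0, 0, 0, -1, 0], [-1, 0, 2, 0, -1, 0, 0], [0, 0, 0, 2, -1, 0, 0], [0, 0, -1, -1, 2, 0, 0], [-1, -1, 0, 0, 0, 2, -1], [0, 0, 0, 0, 0, -1, 2]].
All simple roots have the same length, so the diagram is simply laced. The associated Dynkin diagram is a chain of 5 nodes with a fork of two nodes at one end (D_7), so the type is D_7 (the algebra so(14)).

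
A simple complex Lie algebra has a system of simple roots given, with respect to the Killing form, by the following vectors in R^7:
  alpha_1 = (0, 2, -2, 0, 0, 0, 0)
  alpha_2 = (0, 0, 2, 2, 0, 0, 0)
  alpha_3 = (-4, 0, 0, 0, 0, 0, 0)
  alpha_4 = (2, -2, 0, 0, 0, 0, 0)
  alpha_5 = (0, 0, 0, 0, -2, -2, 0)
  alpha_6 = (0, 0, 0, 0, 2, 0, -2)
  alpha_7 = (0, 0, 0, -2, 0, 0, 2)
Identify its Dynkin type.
Compute the Cartan integers a_ij = 2(alpha_i, alpha_j)/(alpha_j, alpha_j); the resulting 7x7 Cartan matrix is
[[2, -1, 0, -1, 0, 0, 0], [-1, 2, 0, 0, 0, 0, -1], [0, 0, 2, -2, 0, 0, 0], [-1, 0, -1, 2, 0, 0, 0], [0, 0, 0, 0, 2, -1, 0], [0, 0, 0, 0, -1, 2, -1], [0, -1, 0, 0, 0, -1, 2]].
The roots have two lengths (squared-length ratio 2:1); the short ones are alpha_{1,2,4,5,6,7}. The associated Dynkin diagram is a chain of 7 nodes with a double edge at one end; the terminal node there is the unique long simple root (C_7), so the type is C_7 (the algebra sp(14)).

C7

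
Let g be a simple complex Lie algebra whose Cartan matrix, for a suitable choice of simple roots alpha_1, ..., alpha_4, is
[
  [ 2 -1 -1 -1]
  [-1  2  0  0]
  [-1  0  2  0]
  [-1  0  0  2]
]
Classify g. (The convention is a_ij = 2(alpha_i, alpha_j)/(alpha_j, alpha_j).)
type D_4

The matrix has rank 4 with 2's on the diagonal. Reading the off-diagonal entries as Dynkin edges (a single edge where a_ij = a_ji = -1; a double or triple edge where a_ij * a_ji = 2 or 3), the diagram is a chain of 2 nodes with a fork of two nodes at one end (D_4). One simple-root ordering that puts it in standard form is (alpha_2, alpha_1, alpha_4, alpha_3). So the algebra is type D_4, i.e. so(8).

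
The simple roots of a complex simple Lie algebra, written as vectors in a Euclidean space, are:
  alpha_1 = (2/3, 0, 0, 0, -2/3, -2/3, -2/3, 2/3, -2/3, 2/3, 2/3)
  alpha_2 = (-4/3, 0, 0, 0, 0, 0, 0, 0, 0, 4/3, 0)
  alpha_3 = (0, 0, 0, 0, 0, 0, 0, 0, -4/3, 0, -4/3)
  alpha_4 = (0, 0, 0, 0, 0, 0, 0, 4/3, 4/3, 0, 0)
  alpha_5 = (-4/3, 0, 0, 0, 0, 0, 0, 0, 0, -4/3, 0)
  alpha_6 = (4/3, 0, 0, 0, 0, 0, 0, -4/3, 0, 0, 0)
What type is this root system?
E_6

Compute the Cartan integers a_ij = 2(alpha_i, alpha_j)/(alpha_j, alpha_j); the resulting 6x6 Cartan matrix is
[[2, 0, 0, 0, -1, 0], [0, 2, 0, 0, 0, -1], [0, 0, 2, -1, 0, 0], [0, 0, -1, 2, 0, -1], [-1, 0, 0, 0, 2, -1], [0, -1, 0, -1, -1, 2]].
All simple roots have the same length, so the diagram is simply laced. The associated Dynkin diagram is a chain of 5 nodes with one extra node attached to the third node from one end (E_6), so the type is E_6.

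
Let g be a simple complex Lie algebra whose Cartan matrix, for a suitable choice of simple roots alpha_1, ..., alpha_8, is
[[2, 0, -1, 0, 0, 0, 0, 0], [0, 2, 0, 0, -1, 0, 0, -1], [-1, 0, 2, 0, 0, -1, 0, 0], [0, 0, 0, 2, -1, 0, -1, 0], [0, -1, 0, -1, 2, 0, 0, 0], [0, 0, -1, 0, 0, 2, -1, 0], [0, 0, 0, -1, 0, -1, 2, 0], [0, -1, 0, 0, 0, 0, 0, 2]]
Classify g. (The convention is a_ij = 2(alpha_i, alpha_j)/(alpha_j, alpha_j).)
The matrix has rank 8 with 2's on the diagonal. Reading the off-diagonal entries as Dynkin edges (a single edge where a_ij = a_ji = -1; a double or triple edge where a_ij * a_ji = 2 or 3), the diagram is a chain of 8 nodes with single edges (A_8). One simple-root ordering that puts it in standard form is (alpha_8, alpha_2, alpha_5, alpha_4, alpha_7, alpha_6, alpha_3, alpha_1). So the algebra is type A_8, i.e. sl(9).

type A_8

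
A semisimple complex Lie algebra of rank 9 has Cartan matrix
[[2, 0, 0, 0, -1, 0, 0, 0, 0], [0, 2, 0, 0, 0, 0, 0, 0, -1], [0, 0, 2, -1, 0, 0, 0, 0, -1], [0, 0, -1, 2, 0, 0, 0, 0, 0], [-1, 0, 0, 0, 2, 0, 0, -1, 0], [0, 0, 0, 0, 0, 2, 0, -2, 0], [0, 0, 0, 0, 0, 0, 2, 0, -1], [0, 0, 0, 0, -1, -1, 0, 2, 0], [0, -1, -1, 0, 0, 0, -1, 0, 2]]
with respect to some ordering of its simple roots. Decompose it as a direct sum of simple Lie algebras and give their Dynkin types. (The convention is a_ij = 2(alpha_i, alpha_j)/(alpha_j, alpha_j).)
The diagram associated to this matrix has two connected components: the simple roots {alpha_1, alpha_5, alpha_6, alpha_8} form a chain of 4 nodes with a double edge at one end; the terminal node there is the unique long simple root (C_4), and {alpha_2, alpha_3, alpha_4, alpha_7, alpha_9} form a chain of 3 nodes with a fork of two nodes at one end (D_5). A semisimple Lie algebra decomposes uniquely as the direct sum of simple ideals, one per connected component of its Dynkin diagram, so g ≅ C_4 ⊕ D_5 (dimension 36 + 45 = 81).

C4 ⊕ D5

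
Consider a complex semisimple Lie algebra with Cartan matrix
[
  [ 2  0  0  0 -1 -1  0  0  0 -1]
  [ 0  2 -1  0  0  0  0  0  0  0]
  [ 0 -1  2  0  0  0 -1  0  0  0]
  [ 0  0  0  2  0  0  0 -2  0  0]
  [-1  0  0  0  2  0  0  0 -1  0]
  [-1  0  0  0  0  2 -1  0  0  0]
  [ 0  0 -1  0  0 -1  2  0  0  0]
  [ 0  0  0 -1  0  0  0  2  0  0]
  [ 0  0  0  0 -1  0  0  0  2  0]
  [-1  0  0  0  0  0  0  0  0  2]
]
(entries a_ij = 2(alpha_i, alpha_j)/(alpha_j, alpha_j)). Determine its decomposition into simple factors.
B_2 + E_8

The diagram associated to this matrix has two connected components: the simple roots {alpha_4, alpha_8} form a chain of 2 nodes with a double edge at one end; the terminal node there is the unique short simple root (B_2), and {alpha_1, alpha_2, alpha_3, alpha_5, alpha_6, alpha_7, alpha_9, alpha_10} form a chain of 7 nodes with one extra node attached to the third node from one end (E_8). A semisimple Lie algebra decomposes uniquely as the direct sum of simple ideals, one per connected component of its Dynkin diagram, so g ≅ B_2 ⊕ E_8 (dimension 10 + 248 = 258).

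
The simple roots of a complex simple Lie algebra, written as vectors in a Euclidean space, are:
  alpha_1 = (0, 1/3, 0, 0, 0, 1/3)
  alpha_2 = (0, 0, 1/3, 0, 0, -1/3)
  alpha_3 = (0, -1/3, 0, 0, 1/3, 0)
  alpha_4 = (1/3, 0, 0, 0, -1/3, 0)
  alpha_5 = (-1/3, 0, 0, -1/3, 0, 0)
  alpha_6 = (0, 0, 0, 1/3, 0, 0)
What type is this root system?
type B_6

Compute the Cartan integers a_ij = 2(alpha_i, alpha_j)/(alpha_j, alpha_j); the resulting 6x6 Cartan matrix is
[[2, -1, -1, 0, 0, 0], [-1, 2, 0, 0, 0, 0], [-1, 0, 2, -1, 0, 0], [0, 0, -1, 2, -1, 0], [0, 0, 0, -1, 2, -2], [0, 0, 0, 0, -1, 2]].
The roots have two lengths (squared-length ratio 2:1); the short ones are alpha_{6}. The associated Dynkin diagram is a chain of 6 nodes with a double edge at one end; the terminal node there is the unique short simple root (B_6), so the type is B_6 (the algebra so(13)).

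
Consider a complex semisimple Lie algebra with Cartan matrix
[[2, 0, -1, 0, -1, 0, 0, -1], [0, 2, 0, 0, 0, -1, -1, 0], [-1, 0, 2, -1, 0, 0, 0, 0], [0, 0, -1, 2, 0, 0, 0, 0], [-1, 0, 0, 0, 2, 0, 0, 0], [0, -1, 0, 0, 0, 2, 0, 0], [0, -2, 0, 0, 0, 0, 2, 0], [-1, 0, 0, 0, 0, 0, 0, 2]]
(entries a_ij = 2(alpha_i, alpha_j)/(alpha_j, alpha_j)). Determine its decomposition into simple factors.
C_3 (sp(6)) ⊕ D_5 (so(10))

The diagram associated to this matrix has two connected components: the simple roots {alpha_2, alpha_6, alpha_7} form a chain of 3 nodes with a double edge at one end; the terminal node there is the unique long simple root (C_3), and {alpha_1, alpha_3, alpha_4, alpha_5, alpha_8} form a chain of 3 nodes with a fork of two nodes at one end (D_5). A semisimple Lie algebra decomposes uniquely as the direct sum of simple ideals, one per connected component of its Dynkin diagram, so g ≅ C_3 ⊕ D_5 (dimension 21 + 45 = 66).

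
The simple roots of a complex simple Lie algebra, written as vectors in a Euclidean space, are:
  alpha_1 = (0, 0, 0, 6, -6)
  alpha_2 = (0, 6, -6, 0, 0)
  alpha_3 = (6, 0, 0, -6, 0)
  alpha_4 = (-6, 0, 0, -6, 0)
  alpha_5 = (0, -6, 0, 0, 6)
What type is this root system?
type D_5

Compute the Cartan integers a_ij = 2(alpha_i, alpha_j)/(alpha_j, alpha_j); the resulting 5x5 Cartan matrix is
[[2, 0, -1, -1, -1], [0, 2, 0, 0, -1], [-1, 0, 2, 0, 0], [-1, 0, 0, 2, 0], [-1, -1, 0, 0, 2]].
All simple roots have the same length, so the diagram is simply laced. The associated Dynkin diagram is a chain of 3 nodes with a fork of two nodes at one end (D_5), so the type is D_5 (the algebra so(10)).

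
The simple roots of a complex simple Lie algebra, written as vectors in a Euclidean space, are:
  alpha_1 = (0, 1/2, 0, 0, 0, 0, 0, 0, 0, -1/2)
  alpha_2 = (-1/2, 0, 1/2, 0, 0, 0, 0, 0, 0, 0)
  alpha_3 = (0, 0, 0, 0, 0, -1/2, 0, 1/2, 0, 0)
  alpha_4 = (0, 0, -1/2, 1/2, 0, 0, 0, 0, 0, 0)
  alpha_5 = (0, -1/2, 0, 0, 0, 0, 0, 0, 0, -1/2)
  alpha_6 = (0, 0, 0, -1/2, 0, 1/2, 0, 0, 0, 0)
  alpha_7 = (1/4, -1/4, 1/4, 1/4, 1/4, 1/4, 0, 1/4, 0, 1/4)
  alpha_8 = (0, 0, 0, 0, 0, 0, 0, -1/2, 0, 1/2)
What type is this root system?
type E_8

Compute the Cartan integers a_ij = 2(alpha_i, alpha_j)/(alpha_j, alpha_j); the resulting 8x8 Cartan matrix is
[[2, 0, 0, 0, 0, 0, -1, -1], [0, 2, 0, -1, 0, 0, 0, 0], [0, 0, 2, 0, 0, -1, 0, -1], [0, -1, 0, 2, 0, -1, 0, 0], [0, 0, 0, 0, 2, 0, 0, -1], [0, 0, -1, -1, 0, 2, 0, 0], [-1, 0, 0, 0, 0, 0, 2, 0], [-1, 0, -1, 0, -1, 0, 0, 2]].
All simple roots have the same length, so the diagram is simply laced. The associated Dynkin diagram is a chain of 7 nodes with one extra node attached to the third node from one end (E_8), so the type is E_8.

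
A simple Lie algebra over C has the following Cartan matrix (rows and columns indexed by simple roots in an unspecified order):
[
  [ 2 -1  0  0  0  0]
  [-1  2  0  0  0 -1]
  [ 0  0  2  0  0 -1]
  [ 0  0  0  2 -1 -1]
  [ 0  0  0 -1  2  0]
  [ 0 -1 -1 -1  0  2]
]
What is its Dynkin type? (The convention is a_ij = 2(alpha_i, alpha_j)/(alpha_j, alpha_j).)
The matrix has rank 6 with 2's on the diagonal. Reading the off-diagonal entries as Dynkin edges (a single edge where a_ij = a_ji = -1; a double or triple edge where a_ij * a_ji = 2 or 3), the diagram is a chain of 5 nodes with one extra node attached to the third node from one end (E_6). One simple-root ordering that puts it in standard form is (alpha_5, alpha_3, alpha_4, alpha_6, alpha_2, alpha_1). So the algebra is type E_6.

E_6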